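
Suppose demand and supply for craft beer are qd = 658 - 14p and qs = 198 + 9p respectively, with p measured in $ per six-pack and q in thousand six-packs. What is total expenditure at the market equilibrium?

Set qd = qs: 658 - 14p = 198 + 9p, so 460 = 23p and p* = 20.
Then q* = 658 - 14(20) = 378.
Total expenditure = p* × q* = 20 × 378 = 7560.

Total expenditure = 7560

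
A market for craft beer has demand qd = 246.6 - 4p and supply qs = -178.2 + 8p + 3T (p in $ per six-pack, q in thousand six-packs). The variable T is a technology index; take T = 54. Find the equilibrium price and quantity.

p* = 21.9, q* = 159

With T = 54, supply is qs = -16.2 + 8p.
Equating demand and supply, 246.6 - 4p = -16.2 + 8p gives 12p = 262.8, so p* = 21.9.
Plugging p* into demand: q* = 246.6 - 4(21.9) = 159.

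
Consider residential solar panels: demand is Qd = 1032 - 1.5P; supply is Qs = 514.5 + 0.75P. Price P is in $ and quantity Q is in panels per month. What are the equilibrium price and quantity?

P* = 230, Q* = 687

The market clears where 1032 - 1.5P = 514.5 + 0.75P. Rearranging, 2.25P = 517.5, hence P* = 230.
Substitute back: Q* = 1032 - 1.5(230) = 687.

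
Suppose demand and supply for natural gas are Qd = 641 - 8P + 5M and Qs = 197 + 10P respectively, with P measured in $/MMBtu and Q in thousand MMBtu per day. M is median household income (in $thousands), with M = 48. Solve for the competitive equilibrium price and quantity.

P* = 38, Q* = 577

With M = 48, demand is Qd = 881 - 8P.
The market clears where 881 - 8P = 197 + 10P. Rearranging, 18P = 684, hence P* = 38.
From the demand curve, Q* = 881 - 8(38) = 577.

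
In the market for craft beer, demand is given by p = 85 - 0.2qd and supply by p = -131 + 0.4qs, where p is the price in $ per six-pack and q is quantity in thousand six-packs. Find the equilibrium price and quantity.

p* = 13, q* = 360

Inverting to quantity form: qd = 425 - 5p and qs = 327.5 + 2.5p.
Set qd = qs: 425 - 5p = 327.5 + 2.5p, so 97.5 = 7.5p and p* = 13.
Substitute back: q* = 425 - 5(13) = 360.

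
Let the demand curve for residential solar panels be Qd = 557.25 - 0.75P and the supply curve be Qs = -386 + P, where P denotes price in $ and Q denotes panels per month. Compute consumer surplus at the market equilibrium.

Set Qd = Qs: 557.25 - 0.75P = -386 + P, so 943.25 = 1.75P and P* = 539.
Plugging P* into demand: Q* = 557.25 - 0.75(539) = 153.
Demand choke price (Qd = 0): P = 557.25/0.75 = 743. Consumer surplus = ½ × (743 - 539) × 153 = 15606.

Consumer surplus = 15606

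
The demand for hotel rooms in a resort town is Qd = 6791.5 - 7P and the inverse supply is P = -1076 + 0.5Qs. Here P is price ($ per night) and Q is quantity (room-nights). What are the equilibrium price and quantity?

In direct form, Qs = 2152 + 2P.
Set Qd = Qs: 6791.5 - 7P = 2152 + 2P, so 4639.5 = 9P and P* = 515.5.
Plugging P* into demand: Q* = 6791.5 - 7(515.5) = 3183.

P* = 515.5, Q* = 3183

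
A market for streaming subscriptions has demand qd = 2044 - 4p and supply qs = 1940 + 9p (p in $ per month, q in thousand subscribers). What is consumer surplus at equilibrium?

Consumer surplus = 506018

Equating demand and supply, 2044 - 4p = 1940 + 9p gives 13p = 104, so p* = 8.
Substitute back: q* = 2044 - 4(8) = 2012.
Demand choke price (qd = 0): p = 2044/4 = 511. Consumer surplus = ½ × (511 - 8) × 2012 = 506018.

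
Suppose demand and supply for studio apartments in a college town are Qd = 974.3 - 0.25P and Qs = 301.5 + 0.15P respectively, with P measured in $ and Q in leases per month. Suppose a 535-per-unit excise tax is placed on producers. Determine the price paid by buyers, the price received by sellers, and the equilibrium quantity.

The tax drives a wedge P_b - P_s = 535. Substituting P_s = P_b - 535 into supply: Qs = 221.25 + 0.15P_b.
Equate demand and the shifted supply: 974.3 - 0.25P_b = 221.25 + 0.15P_b, giving 0.4P_b = 753.05, so P_b = 1882.625.
So P_s = 1347.625 and the quantity traded is Q = 974.3 - 0.25(1882.625) = 503.64375.

P_b = 1882.625, P_s = 1347.625, Q = 503.64375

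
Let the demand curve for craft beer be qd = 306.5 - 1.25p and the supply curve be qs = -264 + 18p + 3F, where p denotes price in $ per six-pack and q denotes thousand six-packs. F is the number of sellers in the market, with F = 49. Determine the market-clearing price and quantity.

With F = 49, supply is qs = -117 + 18p.
Equating demand and supply, 306.5 - 1.25p = -117 + 18p gives 19.25p = 423.5, so p* = 22.
Plugging p* into demand: q* = 306.5 - 1.25(22) = 279.

p* = 22, q* = 279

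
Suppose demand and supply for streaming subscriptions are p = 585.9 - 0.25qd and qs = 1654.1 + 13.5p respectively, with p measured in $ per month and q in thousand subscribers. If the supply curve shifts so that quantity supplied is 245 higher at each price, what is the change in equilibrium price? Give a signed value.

Δp = -14

In direct form, qd = 2343.6 - 4p.
At equilibrium qd = qs, so 2343.6 - 4p = 1654.1 + 13.5p; collecting terms, 689.5 = 17.5p and p* = 39.4.
Then q* = 2343.6 - 4(39.4) = 2186.
After the shift, supply is qs = 1899.1 + 13.5p.
New equilibrium: 444.5 = 17.5p, so p = 25.4 and q = 2242.
Δp = 25.4 - 39.4 = -14.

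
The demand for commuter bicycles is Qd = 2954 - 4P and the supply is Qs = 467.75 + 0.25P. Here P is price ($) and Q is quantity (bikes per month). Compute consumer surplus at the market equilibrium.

Equating demand and supply, 2954 - 4P = 467.75 + 0.25P gives 4.25P = 2486.25, so P* = 585.
Then Q* = 2954 - 4(585) = 614.
Demand choke price (Qd = 0): P = 2954/4 = 738.5. Consumer surplus = ½ × (738.5 - 585) × 614 = 47124.5.

Consumer surplus = 47124.5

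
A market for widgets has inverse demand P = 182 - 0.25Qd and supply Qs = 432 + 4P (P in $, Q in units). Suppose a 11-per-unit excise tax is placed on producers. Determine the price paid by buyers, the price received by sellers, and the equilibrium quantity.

P_b = 42.5, P_s = 31.5, Q = 558

In direct form, Qd = 728 - 4P.
With a tax of 11 on producers, they supply based on the net price P_s = P_b - 11, so Qs = 388 + 4P_b.
Set Qd = Qs: 728 - 4P_b = 388 + 4P_b, so 340 = 8P_b and P_b = 42.5.
So P_s = 31.5 and the quantity traded is Q = 728 - 4(42.5) = 558.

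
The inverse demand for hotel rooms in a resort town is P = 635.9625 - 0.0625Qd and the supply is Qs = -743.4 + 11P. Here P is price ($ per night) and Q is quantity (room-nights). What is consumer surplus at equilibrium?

Inverting to quantity form: Qd = 10175.4 - 16P.
The market clears where 10175.4 - 16P = -743.4 + 11P. Rearranging, 27P = 10918.8, hence P* = 404.4.
Substitute back: Q* = 10175.4 - 16(404.4) = 3705.
Demand choke price (Qd = 0): P = 10175.4/16 = 635.9625. Consumer surplus = ½ × (635.9625 - 404.4) × 3705 = 428969.53125.

Consumer surplus = 428969.53125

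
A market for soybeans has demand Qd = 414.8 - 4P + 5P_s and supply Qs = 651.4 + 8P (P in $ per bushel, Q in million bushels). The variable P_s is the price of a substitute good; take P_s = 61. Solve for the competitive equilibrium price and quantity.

P* = 5.7, Q* = 697

With P_s = 61, demand is Qd = 719.8 - 4P.
The market clears where 719.8 - 4P = 651.4 + 8P. Rearranging, 12P = 68.4, hence P* = 5.7.
Substitute back: Q* = 719.8 - 4(5.7) = 697.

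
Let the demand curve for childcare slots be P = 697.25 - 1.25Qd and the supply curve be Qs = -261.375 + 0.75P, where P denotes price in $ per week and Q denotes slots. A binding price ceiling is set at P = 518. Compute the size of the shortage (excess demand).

Shortage = 16.275

Rewriting in direct form: Qd = 557.8 - 0.8P.
At P = 518: Qd = 143.4 and Qs = 127.125.
Shortage = Qd - Qs = 143.4 - 127.125 = 16.275.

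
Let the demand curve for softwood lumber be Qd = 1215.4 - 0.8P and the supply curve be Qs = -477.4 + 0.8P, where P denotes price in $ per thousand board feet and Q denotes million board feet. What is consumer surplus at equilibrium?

Consumer surplus = 85100.625

The market clears where 1215.4 - 0.8P = -477.4 + 0.8P. Rearranging, 1.6P = 1692.8, hence P* = 1058.
Then Q* = 1215.4 - 0.8(1058) = 369.
Demand choke price (Qd = 0): P = 1215.4/0.8 = 1519.25. Consumer surplus = ½ × (1519.25 - 1058) × 369 = 85100.625.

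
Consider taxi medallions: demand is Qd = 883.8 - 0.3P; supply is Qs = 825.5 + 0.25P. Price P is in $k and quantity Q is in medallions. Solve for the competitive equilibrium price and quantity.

P* = 106, Q* = 852

At equilibrium Qd = Qs, so 883.8 - 0.3P = 825.5 + 0.25P; collecting terms, 58.3 = 0.55P and P* = 106.
Substitute back: Q* = 883.8 - 0.3(106) = 852.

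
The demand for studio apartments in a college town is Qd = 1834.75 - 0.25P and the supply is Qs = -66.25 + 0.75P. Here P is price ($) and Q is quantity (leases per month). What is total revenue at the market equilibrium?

Total revenue = 2584409.5

The market clears where 1834.75 - 0.25P = -66.25 + 0.75P. Rearranging, P = 1901, hence P* = 1901.
From the demand curve, Q* = 1834.75 - 0.25(1901) = 1359.5.
Total revenue = P* × Q* = 1901 × 1359.5 = 2584409.5.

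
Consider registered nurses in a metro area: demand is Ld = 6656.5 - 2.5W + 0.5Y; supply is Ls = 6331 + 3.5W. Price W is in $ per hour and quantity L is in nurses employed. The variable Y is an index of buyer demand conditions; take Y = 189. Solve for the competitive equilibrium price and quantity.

With Y = 189, demand is Ld = 6751 - 2.5W.
At equilibrium Ld = Ls, so 6751 - 2.5W = 6331 + 3.5W; collecting terms, 420 = 6W and W* = 70.
Then L* = 6751 - 2.5(70) = 6576.

W* = 70, L* = 6576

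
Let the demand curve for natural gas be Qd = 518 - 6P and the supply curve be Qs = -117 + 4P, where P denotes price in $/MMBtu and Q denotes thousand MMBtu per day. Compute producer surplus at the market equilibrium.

Producer surplus = 2346.125

Set Qd = Qs: 518 - 6P = -117 + 4P, so 635 = 10P and P* = 63.5.
Plugging P* into demand: Q* = 518 - 6(63.5) = 137.
Supply choke price (Qs = 0): P = 29.25. Producer surplus = ½ × (63.5 - 29.25) × 137 = 2346.125.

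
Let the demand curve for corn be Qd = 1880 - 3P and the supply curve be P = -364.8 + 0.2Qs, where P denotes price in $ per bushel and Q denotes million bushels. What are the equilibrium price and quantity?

P* = 7, Q* = 1859

In direct form, Qs = 1824 + 5P.
Set Qd = Qs: 1880 - 3P = 1824 + 5P, so 56 = 8P and P* = 7.
Substitute back: Q* = 1880 - 3(7) = 1859.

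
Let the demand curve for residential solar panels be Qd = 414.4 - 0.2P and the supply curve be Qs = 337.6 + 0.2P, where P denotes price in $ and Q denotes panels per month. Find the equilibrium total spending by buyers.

Total spending by buyers = 72192

At equilibrium Qd = Qs, so 414.4 - 0.2P = 337.6 + 0.2P; collecting terms, 76.8 = 0.4P and P* = 192.
Then Q* = 414.4 - 0.2(192) = 376.
Total spending by buyers = P* × Q* = 192 × 376 = 72192.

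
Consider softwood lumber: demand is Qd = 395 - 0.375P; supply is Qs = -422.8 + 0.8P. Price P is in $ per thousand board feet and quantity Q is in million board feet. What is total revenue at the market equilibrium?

Total revenue = 93264

The market clears where 395 - 0.375P = -422.8 + 0.8P. Rearranging, 1.175P = 817.8, hence P* = 696.
Then Q* = 395 - 0.375(696) = 134.
Total revenue = P* × Q* = 696 × 134 = 93264.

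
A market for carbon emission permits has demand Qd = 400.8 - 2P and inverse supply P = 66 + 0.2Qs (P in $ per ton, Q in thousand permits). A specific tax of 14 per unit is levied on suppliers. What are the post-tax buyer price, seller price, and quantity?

P_b = 114.4, P_s = 100.4, Q = 172

Solving each curve for Q: Qs = -330 + 5P.
Suppliers keep P_s = P_b - 14 per unit, so supply in terms of the buyer price is Qs = -400 + 5P_b.
Market clearing requires 400.8 - 2P_b = -400 + 5P_b; hence 800.8 = 7P_b and P_b = 114.4.
So P_s = 100.4 and the quantity traded is Q = 400.8 - 2(114.4) = 172.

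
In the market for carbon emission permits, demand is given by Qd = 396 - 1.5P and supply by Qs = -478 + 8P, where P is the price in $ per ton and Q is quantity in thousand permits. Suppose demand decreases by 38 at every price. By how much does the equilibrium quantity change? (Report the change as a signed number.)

Equating demand and supply, 396 - 1.5P = -478 + 8P gives 9.5P = 874, so P* = 92.
Plugging P* into demand: Q* = 396 - 1.5(92) = 258.
After the shift, demand is Qd = 358 - 1.5P.
New equilibrium: 836 = 9.5P, so P = 88 and Q = 226.
ΔQ = 226 - 258 = -32.

ΔQ = -32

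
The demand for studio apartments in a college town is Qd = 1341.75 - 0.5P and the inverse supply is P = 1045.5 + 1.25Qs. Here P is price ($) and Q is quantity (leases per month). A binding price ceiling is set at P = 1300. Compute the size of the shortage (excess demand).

Shortage = 488.15

Inverting to quantity form: Qs = -836.4 + 0.8P.
Evaluating both curves at the ceiling price 1300 gives Qd = 691.75, Qs = 203.6.
Shortage = Qd - Qs = 691.75 - 203.6 = 488.15.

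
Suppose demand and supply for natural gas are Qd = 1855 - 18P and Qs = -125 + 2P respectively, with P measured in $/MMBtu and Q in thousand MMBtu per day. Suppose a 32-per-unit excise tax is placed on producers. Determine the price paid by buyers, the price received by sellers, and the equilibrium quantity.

P_b = 102.2, P_s = 70.2, Q = 15.4

Producers keep P_s = P_b - 32 per unit, so supply in terms of the buyer price is Qs = -189 + 2P_b.
Market clearing requires 1855 - 18P_b = -189 + 2P_b; hence 2044 = 20P_b and P_b = 102.2.
Then P_s = 102.2 - 32 = 70.2 and Q = 1855 - 18(102.2) = 15.4.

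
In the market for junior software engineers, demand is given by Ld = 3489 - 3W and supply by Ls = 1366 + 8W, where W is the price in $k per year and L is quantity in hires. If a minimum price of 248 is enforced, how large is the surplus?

At W = 248: Ld = 2745 and Ls = 3350.
Surplus = Ls - Ld = 3350 - 2745 = 605.

Surplus = 605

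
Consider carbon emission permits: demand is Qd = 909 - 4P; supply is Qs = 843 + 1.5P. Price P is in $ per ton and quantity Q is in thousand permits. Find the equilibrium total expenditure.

At equilibrium Qd = Qs, so 909 - 4P = 843 + 1.5P; collecting terms, 66 = 5.5P and P* = 12.
Plugging P* into demand: Q* = 909 - 4(12) = 861.
Total expenditure = P* × Q* = 12 × 861 = 10332.

Total expenditure = 10332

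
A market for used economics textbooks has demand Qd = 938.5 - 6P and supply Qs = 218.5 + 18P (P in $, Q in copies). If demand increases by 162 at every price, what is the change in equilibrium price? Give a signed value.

ΔP = 6.75

Set Qd = Qs: 938.5 - 6P = 218.5 + 18P, so 720 = 24P and P* = 30.
Then Q* = 938.5 - 6(30) = 758.5.
After the shift, demand is Qd = 1100.5 - 6P.
New equilibrium: 882 = 24P, so P = 36.75 and Q = 880.
ΔP = 36.75 - 30 = 6.75.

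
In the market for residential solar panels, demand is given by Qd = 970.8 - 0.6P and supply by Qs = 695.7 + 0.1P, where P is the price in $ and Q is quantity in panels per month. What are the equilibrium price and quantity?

P* = 393, Q* = 735

Equating demand and supply, 970.8 - 0.6P = 695.7 + 0.1P gives 0.7P = 275.1, so P* = 393.
From the demand curve, Q* = 970.8 - 0.6(393) = 735.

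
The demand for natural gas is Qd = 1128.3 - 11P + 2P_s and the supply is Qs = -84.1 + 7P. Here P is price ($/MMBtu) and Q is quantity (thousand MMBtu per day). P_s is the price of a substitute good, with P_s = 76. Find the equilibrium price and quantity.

With P_s = 76, demand is Qd = 1280.3 - 11P.
At equilibrium Qd = Qs, so 1280.3 - 11P = -84.1 + 7P; collecting terms, 1364.4 = 18P and P* = 75.8.
From the demand curve, Q* = 1280.3 - 11(75.8) = 446.5.

P* = 75.8, Q* = 446.5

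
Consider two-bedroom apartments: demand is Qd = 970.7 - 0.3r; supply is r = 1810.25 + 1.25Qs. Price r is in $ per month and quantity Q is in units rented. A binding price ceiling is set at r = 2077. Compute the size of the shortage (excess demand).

Shortage = 134.2

Solving each curve for Q: Qs = -1448.2 + 0.8r.
At r = 2077: Qd = 347.6 and Qs = 213.4.
Shortage = Qd - Qs = 347.6 - 213.4 = 134.2.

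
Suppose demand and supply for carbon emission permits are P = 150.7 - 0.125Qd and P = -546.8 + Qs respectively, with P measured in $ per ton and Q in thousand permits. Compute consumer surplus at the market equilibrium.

In direct form, Qd = 1205.6 - 8P and Qs = 546.8 + P.
At equilibrium Qd = Qs, so 1205.6 - 8P = 546.8 + P; collecting terms, 658.8 = 9P and P* = 73.2.
Plugging P* into demand: Q* = 1205.6 - 8(73.2) = 620.
Demand choke price (Qd = 0): P = 1205.6/8 = 150.7. Consumer surplus = ½ × (150.7 - 73.2) × 620 = 24025.

Consumer surplus = 24025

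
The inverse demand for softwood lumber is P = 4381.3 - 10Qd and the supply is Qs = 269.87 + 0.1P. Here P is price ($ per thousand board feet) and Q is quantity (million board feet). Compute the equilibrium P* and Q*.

Solving each curve for Q: Qd = 438.13 - 0.1P.
The market clears where 438.13 - 0.1P = 269.87 + 0.1P. Rearranging, 0.2P = 168.26, hence P* = 841.3.
From the demand curve, Q* = 438.13 - 0.1(841.3) = 354.

P* = 841.3, Q* = 354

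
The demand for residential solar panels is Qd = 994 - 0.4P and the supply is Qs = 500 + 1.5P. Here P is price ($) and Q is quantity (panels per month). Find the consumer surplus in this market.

Consumer surplus = 990125

At equilibrium Qd = Qs, so 994 - 0.4P = 500 + 1.5P; collecting terms, 494 = 1.9P and P* = 260.
Plugging P* into demand: Q* = 994 - 0.4(260) = 890.
Demand choke price (Qd = 0): P = 994/0.4 = 2485. Consumer surplus = ½ × (2485 - 260) × 890 = 990125.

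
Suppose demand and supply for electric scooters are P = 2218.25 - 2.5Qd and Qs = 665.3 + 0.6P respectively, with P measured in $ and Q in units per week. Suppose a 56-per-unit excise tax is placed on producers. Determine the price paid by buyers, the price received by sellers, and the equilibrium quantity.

P_b = 255.6, P_s = 199.6, Q = 785.06

Solving each curve for Q: Qd = 887.3 - 0.4P.
Producers keep P_s = P_b - 56 per unit, so supply in terms of the buyer price is Qs = 631.7 + 0.6P_b.
Set Qd = Qs: 887.3 - 0.4P_b = 631.7 + 0.6P_b, so 255.6 = P_b and P_b = 255.6.
So P_s = 199.6 and the quantity traded is Q = 887.3 - 0.4(255.6) = 785.06.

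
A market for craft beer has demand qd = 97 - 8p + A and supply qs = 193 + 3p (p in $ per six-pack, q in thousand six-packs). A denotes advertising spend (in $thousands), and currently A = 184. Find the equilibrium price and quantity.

With A = 184, demand is qd = 281 - 8p.
At equilibrium qd = qs, so 281 - 8p = 193 + 3p; collecting terms, 88 = 11p and p* = 8.
Plugging p* into demand: q* = 281 - 8(8) = 217.

p* = 8, q* = 217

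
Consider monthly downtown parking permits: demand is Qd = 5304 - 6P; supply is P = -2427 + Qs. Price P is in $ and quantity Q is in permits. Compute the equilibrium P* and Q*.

In direct form, Qs = 2427 + P.
At equilibrium Qd = Qs, so 5304 - 6P = 2427 + P; collecting terms, 2877 = 7P and P* = 411.
From the demand curve, Q* = 5304 - 6(411) = 2838.

P* = 411, Q* = 2838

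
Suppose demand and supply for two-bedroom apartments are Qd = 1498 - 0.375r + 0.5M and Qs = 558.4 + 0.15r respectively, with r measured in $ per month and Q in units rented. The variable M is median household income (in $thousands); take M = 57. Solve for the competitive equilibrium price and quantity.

With M = 57, demand is Qd = 1526.5 - 0.375r.
The market clears where 1526.5 - 0.375r = 558.4 + 0.15r. Rearranging, 0.525r = 968.1, hence r* = 1844.
Substitute back: Q* = 1526.5 - 0.375(1844) = 835.

r* = 1844, Q* = 835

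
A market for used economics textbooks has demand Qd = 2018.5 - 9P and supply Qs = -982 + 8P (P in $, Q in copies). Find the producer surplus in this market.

Set Qd = Qs: 2018.5 - 9P = -982 + 8P, so 3000.5 = 17P and P* = 176.5.
Then Q* = 2018.5 - 9(176.5) = 430.
Supply choke price (Qs = 0): P = 122.75. Producer surplus = ½ × (176.5 - 122.75) × 430 = 11556.25.

Producer surplus = 11556.25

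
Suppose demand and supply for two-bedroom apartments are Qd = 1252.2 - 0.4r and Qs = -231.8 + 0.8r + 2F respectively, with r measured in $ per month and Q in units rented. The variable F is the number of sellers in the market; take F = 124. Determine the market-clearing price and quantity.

r* = 1030, Q* = 840.2

With F = 124, supply is Qs = 16.2 + 0.8r.
Equating demand and supply, 1252.2 - 0.4r = 16.2 + 0.8r gives 1.2r = 1236, so r* = 1030.
Plugging r* into demand: Q* = 1252.2 - 0.4(1030) = 840.2.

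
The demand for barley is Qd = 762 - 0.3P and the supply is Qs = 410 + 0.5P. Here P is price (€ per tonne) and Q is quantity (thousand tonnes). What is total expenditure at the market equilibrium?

Set Qd = Qs: 762 - 0.3P = 410 + 0.5P, so 352 = 0.8P and P* = 440.
Substitute back: Q* = 762 - 0.3(440) = 630.
Total expenditure = P* × Q* = 440 × 630 = 277200.

Total expenditure = 277200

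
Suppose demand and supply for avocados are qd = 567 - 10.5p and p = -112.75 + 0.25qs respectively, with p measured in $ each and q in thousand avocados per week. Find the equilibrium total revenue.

Total revenue = 3864

Rewriting in direct form: qs = 451 + 4p.
The market clears where 567 - 10.5p = 451 + 4p. Rearranging, 14.5p = 116, hence p* = 8.
Substitute back: q* = 567 - 10.5(8) = 483.
Total revenue = p* × q* = 8 × 483 = 3864.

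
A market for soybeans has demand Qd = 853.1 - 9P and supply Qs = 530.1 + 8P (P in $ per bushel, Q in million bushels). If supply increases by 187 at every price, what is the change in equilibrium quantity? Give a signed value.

ΔQ = 99

Equating demand and supply, 853.1 - 9P = 530.1 + 8P gives 17P = 323, so P* = 19.
Substitute back: Q* = 853.1 - 9(19) = 682.1.
After the shift, supply is Qs = 717.1 + 8P.
New equilibrium: 136 = 17P, so P = 8 and Q = 781.1.
ΔQ = 781.1 - 682.1 = 99.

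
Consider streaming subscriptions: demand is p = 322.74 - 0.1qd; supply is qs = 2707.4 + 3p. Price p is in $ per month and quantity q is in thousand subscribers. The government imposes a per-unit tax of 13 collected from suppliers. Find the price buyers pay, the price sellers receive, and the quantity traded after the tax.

In direct form, qd = 3227.4 - 10p.
With a tax of 13 on suppliers, they supply based on the net price p_s = p_b - 13, so qs = 2668.4 + 3p_b.
Equate demand and the shifted supply: 3227.4 - 10p_b = 2668.4 + 3p_b, giving 13p_b = 559, so p_b = 43.
So p_s = 30 and the quantity traded is q = 3227.4 - 10(43) = 2797.4.

p_b = 43, p_s = 30, q = 2797.4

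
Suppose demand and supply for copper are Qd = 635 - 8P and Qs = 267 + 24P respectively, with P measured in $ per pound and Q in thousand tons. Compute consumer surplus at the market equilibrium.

Consumer surplus = 18428.0625

The market clears where 635 - 8P = 267 + 24P. Rearranging, 32P = 368, hence P* = 11.5.
From the demand curve, Q* = 635 - 8(11.5) = 543.
Demand choke price (Qd = 0): P = 635/8 = 79.375. Consumer surplus = ½ × (79.375 - 11.5) × 543 = 18428.0625.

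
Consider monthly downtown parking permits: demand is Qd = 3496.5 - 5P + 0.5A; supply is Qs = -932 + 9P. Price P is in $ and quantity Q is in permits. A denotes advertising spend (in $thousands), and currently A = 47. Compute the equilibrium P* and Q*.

With A = 47, demand is Qd = 3520 - 5P.
At equilibrium Qd = Qs, so 3520 - 5P = -932 + 9P; collecting terms, 4452 = 14P and P* = 318.
Plugging P* into demand: Q* = 3520 - 5(318) = 1930.

P* = 318, Q* = 1930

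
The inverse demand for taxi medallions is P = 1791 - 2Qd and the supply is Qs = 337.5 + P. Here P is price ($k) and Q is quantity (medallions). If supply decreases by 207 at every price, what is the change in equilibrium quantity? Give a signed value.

ΔQ = -69

In direct form, Qd = 895.5 - 0.5P.
The market clears where 895.5 - 0.5P = 337.5 + P. Rearranging, 1.5P = 558, hence P* = 372.
Substitute back: Q* = 895.5 - 0.5(372) = 709.5.
After the shift, supply is Qs = 130.5 + P.
New equilibrium: 765 = 1.5P, so P = 510 and Q = 640.5.
ΔQ = 640.5 - 709.5 = -69.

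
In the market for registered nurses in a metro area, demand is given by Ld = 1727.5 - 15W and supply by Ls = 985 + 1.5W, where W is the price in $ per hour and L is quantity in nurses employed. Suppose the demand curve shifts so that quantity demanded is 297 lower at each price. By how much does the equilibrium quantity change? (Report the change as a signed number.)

ΔL = -27

The market clears where 1727.5 - 15W = 985 + 1.5W. Rearranging, 16.5W = 742.5, hence W* = 45.
From the demand curve, L* = 1727.5 - 15(45) = 1052.5.
After the shift, demand is Ld = 1430.5 - 15W.
The new intersection has 445.5 = 16.5W, i.e. W = 27, L = 1025.5.
ΔL = 1025.5 - 1052.5 = -27.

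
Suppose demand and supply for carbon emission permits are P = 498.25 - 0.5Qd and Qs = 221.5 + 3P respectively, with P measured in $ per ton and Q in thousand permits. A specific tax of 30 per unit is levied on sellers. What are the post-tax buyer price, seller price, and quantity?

Rewriting in direct form: Qd = 996.5 - 2P.
With a tax of 30 on sellers, they supply based on the net price P_s = P_b - 30, so Qs = 131.5 + 3P_b.
Set Qd = Qs: 996.5 - 2P_b = 131.5 + 3P_b, so 865 = 5P_b and P_b = 173.
Then P_s = 173 - 30 = 143 and Q = 996.5 - 2(173) = 650.5.

P_b = 173, P_s = 143, Q = 650.5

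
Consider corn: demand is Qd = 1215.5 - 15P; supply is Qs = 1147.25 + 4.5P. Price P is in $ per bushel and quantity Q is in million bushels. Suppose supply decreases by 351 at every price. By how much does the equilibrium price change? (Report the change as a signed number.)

ΔP = 18

The market clears where 1215.5 - 15P = 1147.25 + 4.5P. Rearranging, 19.5P = 68.25, hence P* = 3.5.
Plugging P* into demand: Q* = 1215.5 - 15(3.5) = 1163.
After the shift, supply is Qs = 796.25 + 4.5P.
Re-solving, 19.5P = 419.25 gives P = 21.5 and Q = 893.
ΔP = 21.5 - 3.5 = 18.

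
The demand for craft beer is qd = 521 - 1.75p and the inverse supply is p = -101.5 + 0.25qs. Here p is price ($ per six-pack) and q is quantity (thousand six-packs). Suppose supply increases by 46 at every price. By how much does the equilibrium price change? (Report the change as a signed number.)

Inverting to quantity form: qs = 406 + 4p.
The market clears where 521 - 1.75p = 406 + 4p. Rearranging, 5.75p = 115, hence p* = 20.
Substitute back: q* = 521 - 1.75(20) = 486.
After the shift, supply is qs = 452 + 4p.
Re-solving, 5.75p = 69 gives p = 12 and q = 500.
Δp = 12 - 20 = -8.

Δp = -8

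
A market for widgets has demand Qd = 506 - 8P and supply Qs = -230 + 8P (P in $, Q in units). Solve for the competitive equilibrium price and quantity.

Set Qd = Qs: 506 - 8P = -230 + 8P, so 736 = 16P and P* = 46.
Then Q* = 506 - 8(46) = 138.

P* = 46, Q* = 138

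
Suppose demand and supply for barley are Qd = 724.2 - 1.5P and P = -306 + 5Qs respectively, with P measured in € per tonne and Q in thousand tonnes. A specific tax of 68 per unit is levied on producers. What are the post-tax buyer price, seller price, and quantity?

P_b = 398, P_s = 330, Q = 127.2

Inverting to quantity form: Qs = 61.2 + 0.2P.
The tax drives a wedge P_b - P_s = 68. Substituting P_s = P_b - 68 into supply: Qs = 47.6 + 0.2P_b.
Market clearing requires 724.2 - 1.5P_b = 47.6 + 0.2P_b; hence 676.6 = 1.7P_b and P_b = 398.
Then P_s = 398 - 68 = 330 and Q = 724.2 - 1.5(398) = 127.2.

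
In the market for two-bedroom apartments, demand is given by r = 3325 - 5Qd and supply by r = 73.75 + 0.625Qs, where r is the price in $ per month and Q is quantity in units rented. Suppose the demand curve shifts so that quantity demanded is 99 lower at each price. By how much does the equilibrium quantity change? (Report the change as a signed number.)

Solving each curve for Q: Qd = 665 - 0.2r and Qs = -118 + 1.6r.
At equilibrium Qd = Qs, so 665 - 0.2r = -118 + 1.6r; collecting terms, 783 = 1.8r and r* = 435.
Then Q* = 665 - 0.2(435) = 578.
After the shift, demand is Qd = 566 - 0.2r.
The new intersection has 684 = 1.8r, i.e. r = 380, Q = 490.
ΔQ = 490 - 578 = -88.

ΔQ = -88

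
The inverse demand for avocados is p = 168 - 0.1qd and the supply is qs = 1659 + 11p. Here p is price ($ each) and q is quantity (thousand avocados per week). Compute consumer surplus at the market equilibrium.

Rewriting in direct form: qd = 1680 - 10p.
The market clears where 1680 - 10p = 1659 + 11p. Rearranging, 21p = 21, hence p* = 1.
From the demand curve, q* = 1680 - 10(1) = 1670.
Demand choke price (qd = 0): p = 1680/10 = 168. Consumer surplus = ½ × (168 - 1) × 1670 = 139445.

Consumer surplus = 139445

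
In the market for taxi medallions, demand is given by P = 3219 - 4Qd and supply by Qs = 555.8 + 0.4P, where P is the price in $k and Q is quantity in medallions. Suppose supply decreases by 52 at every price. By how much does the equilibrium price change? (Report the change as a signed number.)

ΔP = 80

Solving each curve for Q: Qd = 804.75 - 0.25P.
At equilibrium Qd = Qs, so 804.75 - 0.25P = 555.8 + 0.4P; collecting terms, 248.95 = 0.65P and P* = 383.
From the demand curve, Q* = 804.75 - 0.25(383) = 709.
After the shift, supply is Qs = 503.8 + 0.4P.
New equilibrium: 300.95 = 0.65P, so P = 463 and Q = 689.
ΔP = 463 - 383 = 80.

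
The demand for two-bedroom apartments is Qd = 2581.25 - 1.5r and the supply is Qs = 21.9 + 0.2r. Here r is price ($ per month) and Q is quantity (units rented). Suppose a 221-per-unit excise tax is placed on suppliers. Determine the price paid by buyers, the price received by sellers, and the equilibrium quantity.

r_b = 1531.5, r_s = 1310.5, Q = 284

Suppliers keep r_s = r_b - 221 per unit, so supply in terms of the buyer price is Qs = -22.3 + 0.2r_b.
Equate demand and the shifted supply: 2581.25 - 1.5r_b = -22.3 + 0.2r_b, giving 1.7r_b = 2603.55, so r_b = 1531.5.
Then r_s = 1531.5 - 221 = 1310.5 and Q = 2581.25 - 1.5(1531.5) = 284.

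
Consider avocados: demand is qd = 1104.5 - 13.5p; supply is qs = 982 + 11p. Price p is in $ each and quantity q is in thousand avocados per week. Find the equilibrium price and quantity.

p* = 5, q* = 1037

At equilibrium qd = qs, so 1104.5 - 13.5p = 982 + 11p; collecting terms, 122.5 = 24.5p and p* = 5.
Then q* = 1104.5 - 13.5(5) = 1037.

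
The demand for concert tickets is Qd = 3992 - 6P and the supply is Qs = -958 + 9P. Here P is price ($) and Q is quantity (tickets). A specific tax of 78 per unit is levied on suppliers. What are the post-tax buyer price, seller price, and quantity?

Suppliers keep P_s = P_b - 78 per unit, so supply in terms of the buyer price is Qs = -1660 + 9P_b.
Set Qd = Qs: 3992 - 6P_b = -1660 + 9P_b, so 5652 = 15P_b and P_b = 376.8.
Then P_s = 376.8 - 78 = 298.8 and Q = 3992 - 6(376.8) = 1731.2.

P_b = 376.8, P_s = 298.8, Q = 1731.2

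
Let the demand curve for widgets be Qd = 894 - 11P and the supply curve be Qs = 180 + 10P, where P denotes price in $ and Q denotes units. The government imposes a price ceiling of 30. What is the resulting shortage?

Evaluating both curves at the ceiling price 30 gives Qd = 564, Qs = 480.
Shortage = Qd - Qs = 564 - 480 = 84.

Shortage = 84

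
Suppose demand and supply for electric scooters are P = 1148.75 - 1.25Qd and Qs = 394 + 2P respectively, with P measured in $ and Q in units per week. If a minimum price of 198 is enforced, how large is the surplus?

Surplus = 29.4

Inverting to quantity form: Qd = 919 - 0.8P.
Evaluating both curves at the floor price 198 gives Qd = 760.6, Qs = 790.
Surplus = Qs - Qd = 790 - 760.6 = 29.4.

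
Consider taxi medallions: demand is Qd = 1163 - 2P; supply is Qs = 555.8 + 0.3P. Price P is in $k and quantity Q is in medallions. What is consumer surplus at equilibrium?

Equating demand and supply, 1163 - 2P = 555.8 + 0.3P gives 2.3P = 607.2, so P* = 264.
Plugging P* into demand: Q* = 1163 - 2(264) = 635.
Demand choke price (Qd = 0): P = 1163/2 = 581.5. Consumer surplus = ½ × (581.5 - 264) × 635 = 100806.25.

Consumer surplus = 100806.25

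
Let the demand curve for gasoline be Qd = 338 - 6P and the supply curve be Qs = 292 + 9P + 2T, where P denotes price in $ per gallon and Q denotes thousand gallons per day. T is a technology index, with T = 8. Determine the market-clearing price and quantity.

P* = 2, Q* = 326

With T = 8, supply is Qs = 308 + 9P.
The market clears where 338 - 6P = 308 + 9P. Rearranging, 15P = 30, hence P* = 2.
From the demand curve, Q* = 338 - 6(2) = 326.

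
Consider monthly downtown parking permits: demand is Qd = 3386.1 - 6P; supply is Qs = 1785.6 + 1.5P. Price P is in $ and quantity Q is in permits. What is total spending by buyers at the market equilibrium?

Set Qd = Qs: 3386.1 - 6P = 1785.6 + 1.5P, so 1600.5 = 7.5P and P* = 213.4.
Plugging P* into demand: Q* = 3386.1 - 6(213.4) = 2105.7.
Total spending by buyers = P* × Q* = 213.4 × 2105.7 = 449356.38.

Total spending by buyers = 449356.38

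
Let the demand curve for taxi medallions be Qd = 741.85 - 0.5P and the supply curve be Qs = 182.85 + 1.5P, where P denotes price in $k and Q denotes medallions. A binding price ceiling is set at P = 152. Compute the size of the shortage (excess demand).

At P = 152: Qd = 665.85 and Qs = 410.85.
Shortage = Qd - Qs = 665.85 - 410.85 = 255.

Shortage = 255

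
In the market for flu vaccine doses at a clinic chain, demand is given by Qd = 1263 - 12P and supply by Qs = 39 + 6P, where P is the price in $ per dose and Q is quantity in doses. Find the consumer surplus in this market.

Consumer surplus = 8325.375

At equilibrium Qd = Qs, so 1263 - 12P = 39 + 6P; collecting terms, 1224 = 18P and P* = 68.
Substitute back: Q* = 1263 - 12(68) = 447.
Demand choke price (Qd = 0): P = 1263/12 = 105.25. Consumer surplus = ½ × (105.25 - 68) × 447 = 8325.375.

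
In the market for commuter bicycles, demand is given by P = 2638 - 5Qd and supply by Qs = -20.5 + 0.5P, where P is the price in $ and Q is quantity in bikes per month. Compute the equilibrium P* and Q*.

In direct form, Qd = 527.6 - 0.2P.
The market clears where 527.6 - 0.2P = -20.5 + 0.5P. Rearranging, 0.7P = 548.1, hence P* = 783.
From the demand curve, Q* = 527.6 - 0.2(783) = 371.

P* = 783, Q* = 371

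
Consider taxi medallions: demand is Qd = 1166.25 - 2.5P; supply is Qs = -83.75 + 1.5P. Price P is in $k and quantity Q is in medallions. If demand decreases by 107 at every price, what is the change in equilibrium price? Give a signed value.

Equating demand and supply, 1166.25 - 2.5P = -83.75 + 1.5P gives 4P = 1250, so P* = 312.5.
Then Q* = 1166.25 - 2.5(312.5) = 385.
After the shift, demand is Qd = 1059.25 - 2.5P.
The new intersection has 1143 = 4P, i.e. P = 285.75, Q = 344.875.
ΔP = 285.75 - 312.5 = -26.75.

ΔP = -26.75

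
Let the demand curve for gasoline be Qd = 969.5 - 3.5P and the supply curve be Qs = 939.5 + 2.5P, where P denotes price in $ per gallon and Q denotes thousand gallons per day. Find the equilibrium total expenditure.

Total expenditure = 4760

Equating demand and supply, 969.5 - 3.5P = 939.5 + 2.5P gives 6P = 30, so P* = 5.
Then Q* = 969.5 - 3.5(5) = 952.
Total expenditure = P* × Q* = 5 × 952 = 4760.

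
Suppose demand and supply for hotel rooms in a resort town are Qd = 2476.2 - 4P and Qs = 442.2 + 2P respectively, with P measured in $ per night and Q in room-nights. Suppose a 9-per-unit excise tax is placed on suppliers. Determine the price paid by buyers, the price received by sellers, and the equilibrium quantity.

The tax drives a wedge P_b - P_s = 9. Substituting P_s = P_b - 9 into supply: Qs = 424.2 + 2P_b.
Market clearing requires 2476.2 - 4P_b = 424.2 + 2P_b; hence 2052 = 6P_b and P_b = 342.
So P_s = 333 and the quantity traded is Q = 2476.2 - 4(342) = 1108.2.

P_b = 342, P_s = 333, Q = 1108.2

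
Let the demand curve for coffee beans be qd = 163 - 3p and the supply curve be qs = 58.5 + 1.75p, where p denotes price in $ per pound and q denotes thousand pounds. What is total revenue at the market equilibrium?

Set qd = qs: 163 - 3p = 58.5 + 1.75p, so 104.5 = 4.75p and p* = 22.
From the demand curve, q* = 163 - 3(22) = 97.
Total revenue = p* × q* = 22 × 97 = 2134.

Total revenue = 2134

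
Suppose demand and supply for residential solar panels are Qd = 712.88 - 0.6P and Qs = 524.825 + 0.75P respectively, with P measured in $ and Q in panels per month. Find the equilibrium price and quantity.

P* = 139.3, Q* = 629.3

Equating demand and supply, 712.88 - 0.6P = 524.825 + 0.75P gives 1.35P = 188.055, so P* = 139.3.
Plugging P* into demand: Q* = 712.88 - 0.6(139.3) = 629.3.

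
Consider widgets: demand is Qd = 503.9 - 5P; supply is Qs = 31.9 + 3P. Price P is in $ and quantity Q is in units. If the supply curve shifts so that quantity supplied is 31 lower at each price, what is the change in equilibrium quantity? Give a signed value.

ΔQ = -19.375

At equilibrium Qd = Qs, so 503.9 - 5P = 31.9 + 3P; collecting terms, 472 = 8P and P* = 59.
Plugging P* into demand: Q* = 503.9 - 5(59) = 208.9.
After the shift, supply is Qs = 0.9 + 3P.
New equilibrium: 503 = 8P, so P = 62.875 and Q = 189.525.
ΔQ = 189.525 - 208.9 = -19.375.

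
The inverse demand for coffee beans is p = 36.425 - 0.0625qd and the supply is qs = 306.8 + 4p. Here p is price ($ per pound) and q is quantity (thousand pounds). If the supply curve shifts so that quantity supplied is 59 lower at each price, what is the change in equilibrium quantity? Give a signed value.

Inverting to quantity form: qd = 582.8 - 16p.
At equilibrium qd = qs, so 582.8 - 16p = 306.8 + 4p; collecting terms, 276 = 20p and p* = 13.8.
Substitute back: q* = 582.8 - 16(13.8) = 362.
After the shift, supply is qs = 247.8 + 4p.
New equilibrium: 335 = 20p, so p = 16.75 and q = 314.8.
Δq = 314.8 - 362 = -47.2.

Δq = -47.2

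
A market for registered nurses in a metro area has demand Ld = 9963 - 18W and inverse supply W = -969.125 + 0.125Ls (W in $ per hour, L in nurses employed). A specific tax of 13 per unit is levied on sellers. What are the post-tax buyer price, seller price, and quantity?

Solving each curve for L: Ls = 7753 + 8W.
Sellers keep W_s = W_b - 13 per unit, so supply in terms of the buyer price is Ls = 7649 + 8W_b.
Market clearing requires 9963 - 18W_b = 7649 + 8W_b; hence 2314 = 26W_b and W_b = 89.
So W_s = 76 and the quantity traded is L = 9963 - 18(89) = 8361.

W_b = 89, W_s = 76, L = 8361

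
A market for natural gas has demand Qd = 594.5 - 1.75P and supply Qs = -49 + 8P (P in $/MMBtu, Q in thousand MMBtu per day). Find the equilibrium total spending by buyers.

Total spending by buyers = 31614

Set Qd = Qs: 594.5 - 1.75P = -49 + 8P, so 643.5 = 9.75P and P* = 66.
From the demand curve, Q* = 594.5 - 1.75(66) = 479.
Total spending by buyers = P* × Q* = 66 × 479 = 31614.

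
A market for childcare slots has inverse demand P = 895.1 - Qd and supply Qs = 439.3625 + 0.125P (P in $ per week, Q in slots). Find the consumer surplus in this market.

Consumer surplus = 120050

In direct form, Qd = 895.1 - P.
At equilibrium Qd = Qs, so 895.1 - P = 439.3625 + 0.125P; collecting terms, 455.7375 = 1.125P and P* = 405.1.
Substitute back: Q* = 895.1 - 405.1 = 490.
Demand choke price (Qd = 0): P = 895.1. Consumer surplus = ½ × (895.1 - 405.1) × 490 = 120050.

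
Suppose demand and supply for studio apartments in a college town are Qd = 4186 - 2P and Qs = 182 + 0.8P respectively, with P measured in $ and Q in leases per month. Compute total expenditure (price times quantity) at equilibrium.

Total expenditure = 1896180

The market clears where 4186 - 2P = 182 + 0.8P. Rearranging, 2.8P = 4004, hence P* = 1430.
From the demand curve, Q* = 4186 - 2(1430) = 1326.
Total expenditure = P* × Q* = 1430 × 1326 = 1896180.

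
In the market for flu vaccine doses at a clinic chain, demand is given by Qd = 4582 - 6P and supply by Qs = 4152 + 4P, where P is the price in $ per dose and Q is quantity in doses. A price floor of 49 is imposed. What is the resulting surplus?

Surplus = 60

At P = 49: Qd = 4288 and Qs = 4348.
Surplus = Qs - Qd = 4348 - 4288 = 60.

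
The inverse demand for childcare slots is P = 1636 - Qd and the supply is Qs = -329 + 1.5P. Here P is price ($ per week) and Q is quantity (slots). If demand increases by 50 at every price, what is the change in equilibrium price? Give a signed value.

In direct form, Qd = 1636 - P.
Set Qd = Qs: 1636 - P = -329 + 1.5P, so 1965 = 2.5P and P* = 786.
Substitute back: Q* = 1636 - 786 = 850.
After the shift, demand is Qd = 1686 - P.
New equilibrium: 2015 = 2.5P, so P = 806 and Q = 880.
ΔP = 806 - 786 = 20.

ΔP = 20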